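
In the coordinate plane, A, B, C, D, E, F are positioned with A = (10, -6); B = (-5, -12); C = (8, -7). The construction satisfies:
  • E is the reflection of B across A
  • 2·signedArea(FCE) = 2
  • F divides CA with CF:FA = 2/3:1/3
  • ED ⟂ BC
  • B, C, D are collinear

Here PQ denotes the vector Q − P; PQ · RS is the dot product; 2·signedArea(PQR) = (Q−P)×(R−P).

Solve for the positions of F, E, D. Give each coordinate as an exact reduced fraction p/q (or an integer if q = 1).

1. F_x = 28/3  [F divides CA with CF:FA = 2/3:1/3]
2. F_y = -19/3  [F divides CA with CF:FA = 2/3:1/3]
   → F = (28/3, -19/3)
3. E_x = 25  [E is the reflection of B across A]
4. E_y = 0  [E is the reflection of B across A]
   → E = (25, 0)
5. D_x = 2440/97  [B, C, D are collinear ∩ ED ⟂ BC]
6. D_y = -39/97  [B, C, D are collinear ∩ ED ⟂ BC]
   → D = (2440/97, -39/97)

D = (2440/97, -39/97)
E = (25, 0)
F = (28/3, -19/3)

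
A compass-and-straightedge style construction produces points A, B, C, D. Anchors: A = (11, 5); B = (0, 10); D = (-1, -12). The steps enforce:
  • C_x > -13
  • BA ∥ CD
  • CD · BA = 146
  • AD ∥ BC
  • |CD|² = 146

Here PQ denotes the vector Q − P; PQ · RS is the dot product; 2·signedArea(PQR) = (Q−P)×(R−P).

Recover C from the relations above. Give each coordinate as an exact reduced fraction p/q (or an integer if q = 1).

C = (-12, -7)

1. C_x = -12  [BA ∥ CD ∩ AD ∥ BC]
2. C_y = -7  [BA ∥ CD ∩ AD ∥ BC]
   → C = (-12, -7)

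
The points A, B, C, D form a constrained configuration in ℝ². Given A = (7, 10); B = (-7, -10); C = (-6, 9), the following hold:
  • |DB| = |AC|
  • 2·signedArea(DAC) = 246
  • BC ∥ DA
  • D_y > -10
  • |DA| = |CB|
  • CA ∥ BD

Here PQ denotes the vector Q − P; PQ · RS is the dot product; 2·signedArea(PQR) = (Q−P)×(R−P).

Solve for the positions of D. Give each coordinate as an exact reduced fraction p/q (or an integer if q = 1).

1. D_x = 6  [BC ∥ DA ∩ CA ∥ BD]
2. D_y = -9  [BC ∥ DA ∩ CA ∥ BD]
   → D = (6, -9)

D = (6, -9)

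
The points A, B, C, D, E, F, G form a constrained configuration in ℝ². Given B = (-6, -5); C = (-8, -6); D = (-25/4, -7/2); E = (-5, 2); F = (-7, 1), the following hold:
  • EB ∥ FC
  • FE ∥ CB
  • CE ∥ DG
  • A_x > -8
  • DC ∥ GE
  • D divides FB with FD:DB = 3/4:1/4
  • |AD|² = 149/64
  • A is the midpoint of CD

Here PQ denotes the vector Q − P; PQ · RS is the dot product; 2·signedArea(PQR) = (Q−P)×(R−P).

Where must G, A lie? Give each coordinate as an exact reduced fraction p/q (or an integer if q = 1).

A = (-57/8, -19/4)
G = (-13/4, 9/2)

1. G_x = -13/4  [DC ∥ GE ∩ CE ∥ DG]
2. G_y = 9/2  [DC ∥ GE ∩ CE ∥ DG]
   → G = (-13/4, 9/2)
3. A_x = -57/8  [A is the midpoint of CD]
4. A_y = -19/4  [A is the midpoint of CD]
   → A = (-57/8, -19/4)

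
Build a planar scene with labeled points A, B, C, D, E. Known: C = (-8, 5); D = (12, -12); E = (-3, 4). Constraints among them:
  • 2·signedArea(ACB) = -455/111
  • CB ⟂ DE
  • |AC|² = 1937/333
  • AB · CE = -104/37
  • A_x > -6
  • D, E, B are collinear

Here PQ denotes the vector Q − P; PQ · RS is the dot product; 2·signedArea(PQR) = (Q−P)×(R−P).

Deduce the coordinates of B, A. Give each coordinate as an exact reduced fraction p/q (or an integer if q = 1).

A = (-623/111, 593/111)
B = (-216/37, 260/37)

1. B_x = -216/37  [D, E, B are collinear ∩ CB ⟂ DE]
2. B_y = 260/37  [D, E, B are collinear ∩ CB ⟂ DE]
   → B = (-216/37, 260/37)
3. A_x = -623/111  [2·signedArea(ACB) = -455/111 ∩ AB · CE = -104/37]
4. A_y = 593/111  [2·signedArea(ACB) = -455/111 ∩ AB · CE = -104/37]
   → A = (-623/111, 593/111)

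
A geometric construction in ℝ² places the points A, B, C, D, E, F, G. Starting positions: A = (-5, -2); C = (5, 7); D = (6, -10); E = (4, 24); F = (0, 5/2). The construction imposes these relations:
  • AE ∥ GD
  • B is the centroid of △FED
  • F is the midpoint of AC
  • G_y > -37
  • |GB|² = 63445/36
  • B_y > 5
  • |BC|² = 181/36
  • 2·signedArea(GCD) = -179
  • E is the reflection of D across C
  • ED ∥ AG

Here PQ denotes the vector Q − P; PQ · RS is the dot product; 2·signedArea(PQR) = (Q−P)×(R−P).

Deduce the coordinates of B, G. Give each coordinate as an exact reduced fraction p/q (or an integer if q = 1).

1. B_x = 10/3  [B is the centroid of △FED]
2. B_y = 11/2  [B is the centroid of △FED]
   → B = (10/3, 11/2)
3. G_x = -3  [AE ∥ GD ∩ ED ∥ AG]
4. G_y = -36  [AE ∥ GD ∩ ED ∥ AG]
   → G = (-3, -36)

B = (10/3, 11/2)
G = (-3, -36)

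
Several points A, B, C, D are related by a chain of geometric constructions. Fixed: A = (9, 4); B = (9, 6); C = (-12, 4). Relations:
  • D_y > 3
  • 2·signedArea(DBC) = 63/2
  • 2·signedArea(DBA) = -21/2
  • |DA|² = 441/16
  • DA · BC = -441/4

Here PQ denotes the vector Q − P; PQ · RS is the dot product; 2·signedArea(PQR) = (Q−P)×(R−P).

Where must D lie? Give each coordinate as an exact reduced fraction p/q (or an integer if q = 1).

D = (15/4, 4)

1. D_x = 15/4  [2·signedArea(DBC) = 63/2 ∩ DA · BC = -441/4]
2. D_y = 4  [2·signedArea(DBC) = 63/2 ∩ DA · BC = -441/4]
   → D = (15/4, 4)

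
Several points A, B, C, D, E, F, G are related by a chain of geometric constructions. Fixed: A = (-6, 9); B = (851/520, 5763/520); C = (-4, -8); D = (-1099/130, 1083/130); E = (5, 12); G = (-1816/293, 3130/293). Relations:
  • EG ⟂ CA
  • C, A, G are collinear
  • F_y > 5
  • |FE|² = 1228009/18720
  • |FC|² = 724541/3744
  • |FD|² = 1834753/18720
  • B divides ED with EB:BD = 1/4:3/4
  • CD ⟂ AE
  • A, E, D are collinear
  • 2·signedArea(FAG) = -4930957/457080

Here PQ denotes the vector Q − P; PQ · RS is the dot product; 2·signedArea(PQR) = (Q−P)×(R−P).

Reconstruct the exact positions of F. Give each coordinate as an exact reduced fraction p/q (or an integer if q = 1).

1. F_x = 457/520  [line -493/293·x + -58/293·y + 1130797/457080 = 0 ∩ |FC|² = 724541/3744]
2. F_y = 7843/1560  [line -493/293·x + -58/293·y + 1130797/457080 = 0 ∩ |FC|² = 724541/3744]
   → F = (457/520, 7843/1560)

F = (457/520, 7843/1560)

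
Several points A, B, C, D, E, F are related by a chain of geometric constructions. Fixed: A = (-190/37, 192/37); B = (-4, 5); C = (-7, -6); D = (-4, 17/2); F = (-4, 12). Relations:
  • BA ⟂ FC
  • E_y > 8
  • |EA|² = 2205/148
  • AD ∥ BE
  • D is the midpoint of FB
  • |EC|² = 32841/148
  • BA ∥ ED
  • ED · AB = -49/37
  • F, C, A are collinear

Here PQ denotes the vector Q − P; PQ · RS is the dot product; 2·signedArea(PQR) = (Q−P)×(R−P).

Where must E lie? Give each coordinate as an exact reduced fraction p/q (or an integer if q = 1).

1. E_x = -106/37  [BA ∥ ED ∩ AD ∥ BE]
2. E_y = 615/74  [BA ∥ ED ∩ AD ∥ BE]
   → E = (-106/37, 615/74)

E = (-106/37, 615/74)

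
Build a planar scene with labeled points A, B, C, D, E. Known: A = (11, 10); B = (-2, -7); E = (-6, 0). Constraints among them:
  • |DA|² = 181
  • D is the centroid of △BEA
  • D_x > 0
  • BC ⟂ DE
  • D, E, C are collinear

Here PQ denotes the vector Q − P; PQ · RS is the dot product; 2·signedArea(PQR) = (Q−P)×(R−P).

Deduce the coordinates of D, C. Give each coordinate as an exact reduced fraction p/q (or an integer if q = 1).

C = (-153/50, 21/50)
D = (1, 1)

1. D_x = 1  [D is the centroid of △BEA]
2. D_y = 1  [D is the centroid of △BEA]
   → D = (1, 1)
3. C_x = -153/50  [D, E, C are collinear ∩ BC ⟂ DE]
4. C_y = 21/50  [D, E, C are collinear ∩ BC ⟂ DE]
   → C = (-153/50, 21/50)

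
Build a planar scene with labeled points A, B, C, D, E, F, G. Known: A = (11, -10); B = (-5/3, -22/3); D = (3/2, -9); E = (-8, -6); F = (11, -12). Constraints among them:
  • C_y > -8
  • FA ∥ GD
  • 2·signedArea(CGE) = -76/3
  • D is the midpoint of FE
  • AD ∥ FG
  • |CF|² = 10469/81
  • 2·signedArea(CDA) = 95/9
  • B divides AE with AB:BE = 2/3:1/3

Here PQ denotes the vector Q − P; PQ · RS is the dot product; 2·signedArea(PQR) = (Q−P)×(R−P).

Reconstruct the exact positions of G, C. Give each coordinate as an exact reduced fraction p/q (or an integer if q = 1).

1. G_x = 3/2  [FA ∥ GD ∩ AD ∥ FG]
2. G_y = -11  [FA ∥ GD ∩ AD ∥ FG]
   → G = (3/2, -11)
3. C_x = 4/9  [2·signedArea(CDA) = 95/9 ∩ 2·signedArea(CGE) = -76/3]
4. C_y = -70/9  [2·signedArea(CDA) = 95/9 ∩ 2·signedArea(CGE) = -76/3]
   → C = (4/9, -70/9)

C = (4/9, -70/9)
G = (3/2, -11)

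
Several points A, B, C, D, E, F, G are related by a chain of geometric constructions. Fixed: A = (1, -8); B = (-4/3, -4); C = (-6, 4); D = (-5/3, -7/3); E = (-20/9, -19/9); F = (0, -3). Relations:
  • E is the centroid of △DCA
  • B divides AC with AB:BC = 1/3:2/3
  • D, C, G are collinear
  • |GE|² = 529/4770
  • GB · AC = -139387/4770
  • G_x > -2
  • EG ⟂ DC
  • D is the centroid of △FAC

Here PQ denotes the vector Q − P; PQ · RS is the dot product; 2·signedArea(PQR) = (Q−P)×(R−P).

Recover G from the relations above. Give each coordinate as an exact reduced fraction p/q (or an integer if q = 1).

1. G_x = -9289/4770  [D, C, G are collinear ∩ EG ⟂ DC]
2. G_y = -9173/4770  [D, C, G are collinear ∩ EG ⟂ DC]
   → G = (-9289/4770, -9173/4770)

G = (-9289/4770, -9173/4770)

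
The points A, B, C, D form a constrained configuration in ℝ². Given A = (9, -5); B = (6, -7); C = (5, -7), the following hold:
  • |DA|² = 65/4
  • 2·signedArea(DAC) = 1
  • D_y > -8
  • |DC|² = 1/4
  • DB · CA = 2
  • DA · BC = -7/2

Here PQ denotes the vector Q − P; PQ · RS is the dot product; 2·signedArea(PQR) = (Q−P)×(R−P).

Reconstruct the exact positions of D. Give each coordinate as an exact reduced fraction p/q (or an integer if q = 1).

D = (11/2, -7)

1. D_x = 11/2  [2·signedArea(DAC) = 1 ∩ DA · BC = -7/2]
2. D_y = -7  [2·signedArea(DAC) = 1 ∩ DA · BC = -7/2]
   → D = (11/2, -7)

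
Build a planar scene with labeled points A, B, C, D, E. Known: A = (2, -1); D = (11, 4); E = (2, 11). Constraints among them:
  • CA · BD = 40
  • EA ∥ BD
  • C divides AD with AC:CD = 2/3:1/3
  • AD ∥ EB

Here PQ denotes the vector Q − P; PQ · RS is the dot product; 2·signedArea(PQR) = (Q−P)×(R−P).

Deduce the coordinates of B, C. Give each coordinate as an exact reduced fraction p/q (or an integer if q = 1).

B = (11, 16)
C = (8, 7/3)

1. B_x = 11  [EA ∥ BD ∩ AD ∥ EB]
2. B_y = 16  [EA ∥ BD ∩ AD ∥ EB]
   → B = (11, 16)
3. C_x = 8  [C divides AD with AC:CD = 2/3:1/3]
4. C_y = 7/3  [C divides AD with AC:CD = 2/3:1/3]
   → C = (8, 7/3)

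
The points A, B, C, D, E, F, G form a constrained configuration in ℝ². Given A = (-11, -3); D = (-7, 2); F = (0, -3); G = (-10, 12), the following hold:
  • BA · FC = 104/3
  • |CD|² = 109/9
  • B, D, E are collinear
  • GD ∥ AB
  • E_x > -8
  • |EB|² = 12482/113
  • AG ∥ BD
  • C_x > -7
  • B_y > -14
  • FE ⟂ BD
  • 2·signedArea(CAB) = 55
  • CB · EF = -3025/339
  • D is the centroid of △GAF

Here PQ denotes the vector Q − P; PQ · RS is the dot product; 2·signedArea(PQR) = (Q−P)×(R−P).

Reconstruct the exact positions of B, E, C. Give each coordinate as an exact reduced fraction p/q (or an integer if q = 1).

B = (-8, -13)
C = (-6, -4/3)
E = (-825/113, -284/113)

1. B_x = -8  [AG ∥ BD ∩ GD ∥ AB]
2. B_y = -13  [AG ∥ BD ∩ GD ∥ AB]
   → B = (-8, -13)
3. E_x = -825/113  [B, D, E are collinear ∩ FE ⟂ BD]
4. E_y = -284/113  [B, D, E are collinear ∩ FE ⟂ BD]
   → E = (-825/113, -284/113)
5. C_x = -6  [2·signedArea(CAB) = 55 ∩ CB · EF = -3025/339]
6. C_y = -4/3  [2·signedArea(CAB) = 55 ∩ CB · EF = -3025/339]
   → C = (-6, -4/3)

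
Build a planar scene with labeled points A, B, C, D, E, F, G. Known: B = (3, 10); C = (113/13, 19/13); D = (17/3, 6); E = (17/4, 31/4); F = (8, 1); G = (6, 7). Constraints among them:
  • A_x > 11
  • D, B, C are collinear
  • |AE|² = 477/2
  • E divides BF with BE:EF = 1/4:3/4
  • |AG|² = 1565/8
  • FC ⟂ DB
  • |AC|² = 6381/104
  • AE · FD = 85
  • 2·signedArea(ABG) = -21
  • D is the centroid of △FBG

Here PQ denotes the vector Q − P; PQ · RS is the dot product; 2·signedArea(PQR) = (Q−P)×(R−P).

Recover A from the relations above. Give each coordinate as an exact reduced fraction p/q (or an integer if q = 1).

1. A_x = 47/4  [AE · FD = 85 ∩ 2·signedArea(ABG) = -21]
2. A_y = -23/4  [AE · FD = 85 ∩ 2·signedArea(ABG) = -21]
   → A = (47/4, -23/4)

A = (47/4, -23/4)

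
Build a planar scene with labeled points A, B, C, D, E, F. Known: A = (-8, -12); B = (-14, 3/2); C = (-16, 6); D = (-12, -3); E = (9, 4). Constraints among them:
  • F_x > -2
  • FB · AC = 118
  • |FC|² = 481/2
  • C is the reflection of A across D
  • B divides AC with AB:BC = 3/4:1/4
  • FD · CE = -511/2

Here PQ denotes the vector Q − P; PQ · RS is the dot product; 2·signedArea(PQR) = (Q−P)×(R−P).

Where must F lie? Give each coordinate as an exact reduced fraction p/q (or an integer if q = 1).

F = (-3/2, 1/2)

1. F_x = -3/2  [FB · AC = 118 ∩ FD · CE = -511/2]
2. F_y = 1/2  [FB · AC = 118 ∩ FD · CE = -511/2]
   → F = (-3/2, 1/2)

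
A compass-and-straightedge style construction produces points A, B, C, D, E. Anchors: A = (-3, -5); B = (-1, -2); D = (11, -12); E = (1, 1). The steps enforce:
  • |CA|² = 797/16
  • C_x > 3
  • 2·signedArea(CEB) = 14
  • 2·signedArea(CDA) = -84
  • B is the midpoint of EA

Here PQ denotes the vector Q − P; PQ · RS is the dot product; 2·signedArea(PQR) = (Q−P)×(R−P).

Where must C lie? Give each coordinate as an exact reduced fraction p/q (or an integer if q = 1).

1. C_x = 7/2  [2·signedArea(CEB) = 14 ∩ 2·signedArea(CDA) = -84]
2. C_y = -9/4  [2·signedArea(CEB) = 14 ∩ 2·signedArea(CDA) = -84]
   → C = (7/2, -9/4)

C = (7/2, -9/4)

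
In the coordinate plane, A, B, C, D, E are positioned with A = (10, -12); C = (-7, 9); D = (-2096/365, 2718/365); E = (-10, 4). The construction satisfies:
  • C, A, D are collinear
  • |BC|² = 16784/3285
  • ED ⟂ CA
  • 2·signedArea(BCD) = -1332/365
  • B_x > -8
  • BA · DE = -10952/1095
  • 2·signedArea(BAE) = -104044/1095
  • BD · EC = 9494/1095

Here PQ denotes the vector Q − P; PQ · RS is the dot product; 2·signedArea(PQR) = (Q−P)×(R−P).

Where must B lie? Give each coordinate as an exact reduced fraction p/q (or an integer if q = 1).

1. B_x = -2767/365  [BA · DE = -10952/1095 ∩ 2·signedArea(BAE) = -104044/1095]
2. B_y = 7463/1095  [BA · DE = -10952/1095 ∩ 2·signedArea(BAE) = -104044/1095]
   → B = (-2767/365, 7463/1095)

B = (-2767/365, 7463/1095)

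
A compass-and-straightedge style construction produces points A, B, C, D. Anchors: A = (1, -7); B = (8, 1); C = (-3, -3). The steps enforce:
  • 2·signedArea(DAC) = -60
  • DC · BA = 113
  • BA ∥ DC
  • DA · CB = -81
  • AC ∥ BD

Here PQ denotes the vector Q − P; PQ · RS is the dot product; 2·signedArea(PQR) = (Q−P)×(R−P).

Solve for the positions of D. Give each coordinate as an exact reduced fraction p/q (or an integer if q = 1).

1. D_x = 4  [BA ∥ DC ∩ AC ∥ BD]
2. D_y = 5  [BA ∥ DC ∩ AC ∥ BD]
   → D = (4, 5)

D = (4, 5)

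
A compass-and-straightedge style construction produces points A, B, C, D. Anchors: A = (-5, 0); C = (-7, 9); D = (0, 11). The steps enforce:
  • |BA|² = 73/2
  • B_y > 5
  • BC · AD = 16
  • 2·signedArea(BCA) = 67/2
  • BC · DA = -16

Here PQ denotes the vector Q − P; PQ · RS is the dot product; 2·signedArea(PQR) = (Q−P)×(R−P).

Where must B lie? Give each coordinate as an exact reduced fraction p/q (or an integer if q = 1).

B = (-5/2, 11/2)

1. B_x = -5/2  [BC · AD = 16 ∩ 2·signedArea(BCA) = 67/2]
2. B_y = 11/2  [BC · AD = 16 ∩ 2·signedArea(BCA) = 67/2]
   → B = (-5/2, 11/2)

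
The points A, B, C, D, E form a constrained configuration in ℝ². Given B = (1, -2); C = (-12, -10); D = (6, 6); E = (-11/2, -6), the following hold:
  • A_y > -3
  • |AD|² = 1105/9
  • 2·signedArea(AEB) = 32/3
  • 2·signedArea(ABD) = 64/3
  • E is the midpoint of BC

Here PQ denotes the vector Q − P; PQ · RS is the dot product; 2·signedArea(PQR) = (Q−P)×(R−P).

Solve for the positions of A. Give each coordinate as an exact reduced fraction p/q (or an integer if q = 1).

1. A_x = -5/3  [2·signedArea(AEB) = 32/3 ∩ 2·signedArea(ABD) = 64/3]
2. A_y = -2  [2·signedArea(AEB) = 32/3 ∩ 2·signedArea(ABD) = 64/3]
   → A = (-5/3, -2)

A = (-5/3, -2)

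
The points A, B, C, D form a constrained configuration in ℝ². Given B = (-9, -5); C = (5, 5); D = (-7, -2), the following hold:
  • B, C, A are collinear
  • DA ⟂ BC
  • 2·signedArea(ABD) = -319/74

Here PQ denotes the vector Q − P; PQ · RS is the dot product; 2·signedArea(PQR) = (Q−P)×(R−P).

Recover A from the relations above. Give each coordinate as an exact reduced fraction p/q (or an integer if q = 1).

1. A_x = -463/74  [B, C, A are collinear ∩ DA ⟂ BC]
2. A_y = -225/74  [B, C, A are collinear ∩ DA ⟂ BC]
   → A = (-463/74, -225/74)

A = (-463/74, -225/74)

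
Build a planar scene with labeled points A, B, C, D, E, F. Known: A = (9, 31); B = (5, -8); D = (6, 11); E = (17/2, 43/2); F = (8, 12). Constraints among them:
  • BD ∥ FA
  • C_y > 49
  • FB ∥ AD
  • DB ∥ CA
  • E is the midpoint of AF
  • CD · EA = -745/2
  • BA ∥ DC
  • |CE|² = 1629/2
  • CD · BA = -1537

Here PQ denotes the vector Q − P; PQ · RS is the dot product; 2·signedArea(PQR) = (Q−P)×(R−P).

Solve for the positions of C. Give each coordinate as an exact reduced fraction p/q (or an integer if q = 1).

C = (10, 50)

1. C_x = 10  [DB ∥ CA ∩ BA ∥ DC]
2. C_y = 50  [DB ∥ CA ∩ BA ∥ DC]
   → C = (10, 50)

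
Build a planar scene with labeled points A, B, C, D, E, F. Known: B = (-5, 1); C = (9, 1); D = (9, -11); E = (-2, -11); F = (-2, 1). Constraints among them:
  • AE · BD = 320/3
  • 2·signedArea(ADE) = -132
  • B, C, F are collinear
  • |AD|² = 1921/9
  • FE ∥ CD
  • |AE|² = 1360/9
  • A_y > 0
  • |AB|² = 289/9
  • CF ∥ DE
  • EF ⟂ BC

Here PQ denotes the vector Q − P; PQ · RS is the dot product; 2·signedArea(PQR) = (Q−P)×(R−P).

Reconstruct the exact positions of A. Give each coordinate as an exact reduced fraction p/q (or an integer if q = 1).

A = (2/3, 1)

1. A_x = 2/3  [2·signedArea(ADE) = -132 ∩ AE · BD = 320/3]
2. A_y = 1  [2·signedArea(ADE) = -132 ∩ AE · BD = 320/3]
   → A = (2/3, 1)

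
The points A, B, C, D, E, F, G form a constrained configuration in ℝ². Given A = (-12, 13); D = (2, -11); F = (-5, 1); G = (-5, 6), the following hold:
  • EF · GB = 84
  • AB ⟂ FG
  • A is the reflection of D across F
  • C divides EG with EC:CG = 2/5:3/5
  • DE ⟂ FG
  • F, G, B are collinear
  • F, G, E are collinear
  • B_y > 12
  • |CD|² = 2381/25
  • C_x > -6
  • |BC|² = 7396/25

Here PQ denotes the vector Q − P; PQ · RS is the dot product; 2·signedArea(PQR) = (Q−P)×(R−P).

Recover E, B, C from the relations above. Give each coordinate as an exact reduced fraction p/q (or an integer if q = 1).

B = (-5, 13)
C = (-5, -21/5)
E = (-5, -11)

1. E_x = -5  [F, G, E are collinear ∩ DE ⟂ FG]
2. E_y = -11  [F, G, E are collinear ∩ DE ⟂ FG]
   → E = (-5, -11)
3. B_x = -5  [F, G, B are collinear ∩ AB ⟂ FG]
4. B_y = 13  [F, G, B are collinear ∩ AB ⟂ FG]
   → B = (-5, 13)
5. C_x = -5  [C divides EG with EC:CG = 2/5:3/5]
6. C_y = -21/5  [C divides EG with EC:CG = 2/5:3/5]
   → C = (-5, -21/5)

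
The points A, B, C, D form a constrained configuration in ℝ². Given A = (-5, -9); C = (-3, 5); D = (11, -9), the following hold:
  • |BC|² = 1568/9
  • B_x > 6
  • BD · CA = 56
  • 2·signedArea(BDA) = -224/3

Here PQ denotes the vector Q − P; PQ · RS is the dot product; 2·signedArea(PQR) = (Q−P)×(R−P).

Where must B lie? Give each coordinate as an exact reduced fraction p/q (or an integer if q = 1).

1. B_x = 19/3  [BD · CA = 56 ∩ 2·signedArea(BDA) = -224/3]
2. B_y = -13/3  [BD · CA = 56 ∩ 2·signedArea(BDA) = -224/3]
   → B = (19/3, -13/3)

B = (19/3, -13/3)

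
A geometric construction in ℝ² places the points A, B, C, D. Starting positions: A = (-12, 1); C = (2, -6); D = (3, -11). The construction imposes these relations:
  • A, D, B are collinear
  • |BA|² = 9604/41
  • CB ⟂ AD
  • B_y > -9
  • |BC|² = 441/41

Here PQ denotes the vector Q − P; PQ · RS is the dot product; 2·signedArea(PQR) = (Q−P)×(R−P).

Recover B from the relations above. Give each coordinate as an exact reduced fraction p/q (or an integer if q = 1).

1. B_x = -2/41  [A, D, B are collinear ∩ CB ⟂ AD]
2. B_y = -351/41  [A, D, B are collinear ∩ CB ⟂ AD]
   → B = (-2/41, -351/41)

B = (-2/41, -351/41)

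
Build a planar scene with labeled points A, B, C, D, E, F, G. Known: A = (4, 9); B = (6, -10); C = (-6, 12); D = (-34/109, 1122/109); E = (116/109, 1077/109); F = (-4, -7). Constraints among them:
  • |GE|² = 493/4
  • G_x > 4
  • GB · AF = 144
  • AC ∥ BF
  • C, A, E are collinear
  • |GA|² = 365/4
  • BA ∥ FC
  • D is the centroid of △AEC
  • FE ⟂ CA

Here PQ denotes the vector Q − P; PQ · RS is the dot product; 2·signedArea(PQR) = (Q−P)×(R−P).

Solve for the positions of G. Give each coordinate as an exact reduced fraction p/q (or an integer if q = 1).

1. G_x = 5  [line 8·x + 16·y + -32 = 0 ∩ |GE|² = 493/4]
2. G_y = -1/2  [line 8·x + 16·y + -32 = 0 ∩ |GE|² = 493/4]
   → G = (5, -1/2)

G = (5, -1/2)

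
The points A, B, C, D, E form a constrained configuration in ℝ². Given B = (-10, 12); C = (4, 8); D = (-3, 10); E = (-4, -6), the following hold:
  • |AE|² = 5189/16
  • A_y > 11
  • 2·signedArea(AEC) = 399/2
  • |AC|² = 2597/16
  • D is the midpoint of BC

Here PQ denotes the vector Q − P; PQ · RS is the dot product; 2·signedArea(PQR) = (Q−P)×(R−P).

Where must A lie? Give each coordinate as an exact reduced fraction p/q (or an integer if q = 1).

A = (-33/4, 23/2)

1. A_x = -33/4  [line -14·x + 8·y + -415/2 = 0 ∩ |AE|² = 5189/16]
2. A_y = 23/2  [line -14·x + 8·y + -415/2 = 0 ∩ |AE|² = 5189/16]
   → A = (-33/4, 23/2)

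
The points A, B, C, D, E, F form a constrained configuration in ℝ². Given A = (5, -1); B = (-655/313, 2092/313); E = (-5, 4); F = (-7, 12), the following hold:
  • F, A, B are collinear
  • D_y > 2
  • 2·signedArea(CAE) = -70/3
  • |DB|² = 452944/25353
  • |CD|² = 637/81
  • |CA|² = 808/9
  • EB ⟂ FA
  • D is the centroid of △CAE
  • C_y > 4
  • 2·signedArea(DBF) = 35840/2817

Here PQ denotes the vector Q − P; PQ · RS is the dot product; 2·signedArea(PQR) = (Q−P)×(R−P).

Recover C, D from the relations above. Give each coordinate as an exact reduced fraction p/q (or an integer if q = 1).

1. C_x = -7/3  [line -5·x + -10·y + 115/3 = 0 ∩ |CA|² = 808/9]
2. C_y = 5  [line -5·x + -10·y + 115/3 = 0 ∩ |CA|² = 808/9]
   → C = (-7/3, 5)
3. D_x = -7/9  [D is the centroid of △CAE]
4. D_y = 8/3  [D is the centroid of △CAE]
   → D = (-7/9, 8/3)

C = (-7/3, 5)
D = (-7/9, 8/3)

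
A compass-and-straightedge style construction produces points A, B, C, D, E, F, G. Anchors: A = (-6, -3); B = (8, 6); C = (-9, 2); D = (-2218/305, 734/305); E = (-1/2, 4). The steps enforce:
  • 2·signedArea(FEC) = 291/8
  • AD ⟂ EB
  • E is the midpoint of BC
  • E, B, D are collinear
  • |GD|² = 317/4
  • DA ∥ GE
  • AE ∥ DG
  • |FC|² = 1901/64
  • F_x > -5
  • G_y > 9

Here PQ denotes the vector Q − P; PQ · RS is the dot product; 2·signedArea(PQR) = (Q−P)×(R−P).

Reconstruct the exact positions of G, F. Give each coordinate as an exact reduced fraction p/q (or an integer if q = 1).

F = (-37/8, -5/4)
G = (-1081/610, 2869/305)

1. G_x = -1081/610  [DA ∥ GE ∩ AE ∥ DG]
2. G_y = 2869/305  [DA ∥ GE ∩ AE ∥ DG]
   → G = (-1081/610, 2869/305)
3. F_x = -37/8  [line 2·x + -17/2·y + -11/8 = 0 ∩ |FC|² = 1901/64]
4. F_y = -5/4  [line 2·x + -17/2·y + -11/8 = 0 ∩ |FC|² = 1901/64]
   → F = (-37/8, -5/4)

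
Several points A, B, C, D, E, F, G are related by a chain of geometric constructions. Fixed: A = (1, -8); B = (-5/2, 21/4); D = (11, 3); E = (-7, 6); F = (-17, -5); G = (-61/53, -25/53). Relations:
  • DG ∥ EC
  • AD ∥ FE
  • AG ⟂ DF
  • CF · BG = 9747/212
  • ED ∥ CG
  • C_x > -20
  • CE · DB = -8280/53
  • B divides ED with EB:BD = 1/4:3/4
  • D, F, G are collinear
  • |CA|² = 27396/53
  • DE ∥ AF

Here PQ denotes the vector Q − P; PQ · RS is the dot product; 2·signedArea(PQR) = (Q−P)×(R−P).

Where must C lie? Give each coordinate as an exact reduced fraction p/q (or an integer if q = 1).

1. C_x = -1015/53  [ED ∥ CG ∩ DG ∥ EC]
2. C_y = 134/53  [ED ∥ CG ∩ DG ∥ EC]
   → C = (-1015/53, 134/53)

C = (-1015/53, 134/53)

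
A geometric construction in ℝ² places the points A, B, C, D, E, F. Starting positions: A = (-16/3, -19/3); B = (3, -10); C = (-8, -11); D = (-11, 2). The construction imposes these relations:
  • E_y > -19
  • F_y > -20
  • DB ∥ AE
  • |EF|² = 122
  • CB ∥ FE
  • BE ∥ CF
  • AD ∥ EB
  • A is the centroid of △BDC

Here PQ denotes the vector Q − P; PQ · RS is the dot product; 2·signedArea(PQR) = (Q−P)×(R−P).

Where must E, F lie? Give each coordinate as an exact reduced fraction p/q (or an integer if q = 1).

E = (26/3, -55/3)
F = (-7/3, -58/3)

1. E_x = 26/3  [AD ∥ EB ∩ DB ∥ AE]
2. E_y = -55/3  [AD ∥ EB ∩ DB ∥ AE]
   → E = (26/3, -55/3)
3. F_x = -7/3  [CB ∥ FE ∩ BE ∥ CF]
4. F_y = -58/3  [CB ∥ FE ∩ BE ∥ CF]
   → F = (-7/3, -58/3)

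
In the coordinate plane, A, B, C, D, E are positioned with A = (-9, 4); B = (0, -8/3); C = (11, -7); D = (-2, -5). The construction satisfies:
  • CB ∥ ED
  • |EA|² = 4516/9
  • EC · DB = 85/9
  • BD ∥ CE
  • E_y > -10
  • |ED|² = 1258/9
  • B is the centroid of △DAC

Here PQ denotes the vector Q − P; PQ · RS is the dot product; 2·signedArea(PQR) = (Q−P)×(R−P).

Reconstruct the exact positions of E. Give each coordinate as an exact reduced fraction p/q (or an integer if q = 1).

1. E_x = 9  [CB ∥ ED ∩ BD ∥ CE]
2. E_y = -28/3  [CB ∥ ED ∩ BD ∥ CE]
   → E = (9, -28/3)

E = (9, -28/3)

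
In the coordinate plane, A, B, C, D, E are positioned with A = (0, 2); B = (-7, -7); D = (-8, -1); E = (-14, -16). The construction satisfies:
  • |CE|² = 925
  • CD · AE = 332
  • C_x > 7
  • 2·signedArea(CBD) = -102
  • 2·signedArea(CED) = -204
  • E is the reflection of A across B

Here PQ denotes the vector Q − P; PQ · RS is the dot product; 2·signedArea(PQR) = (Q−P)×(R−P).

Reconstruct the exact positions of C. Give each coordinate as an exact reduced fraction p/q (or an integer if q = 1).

1. C_x = 8  [2·signedArea(CED) = -204 ∩ CD · AE = 332]
2. C_y = 5  [2·signedArea(CED) = -204 ∩ CD · AE = 332]
   → C = (8, 5)

C = (8, 5)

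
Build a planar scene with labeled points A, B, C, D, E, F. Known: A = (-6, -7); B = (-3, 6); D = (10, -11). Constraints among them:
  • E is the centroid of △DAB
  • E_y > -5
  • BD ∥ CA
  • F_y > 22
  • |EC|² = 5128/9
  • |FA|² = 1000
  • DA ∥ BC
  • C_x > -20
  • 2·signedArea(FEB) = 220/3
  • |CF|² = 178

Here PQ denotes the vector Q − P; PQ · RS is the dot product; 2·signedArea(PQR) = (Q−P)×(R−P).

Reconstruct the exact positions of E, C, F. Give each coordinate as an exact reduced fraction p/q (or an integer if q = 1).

1. E_x = 1/3  [E is the centroid of △DAB]
2. E_y = -4  [E is the centroid of △DAB]
   → E = (1/3, -4)
3. C_x = -19  [BD ∥ CA ∩ DA ∥ BC]
4. C_y = 10  [BD ∥ CA ∩ DA ∥ BC]
   → C = (-19, 10)
5. F_x = -16  [line -10·x + -10/3·y + -250/3 = 0 ∩ |FA|² = 1000]
6. F_y = 23  [line -10·x + -10/3·y + -250/3 = 0 ∩ |FA|² = 1000]
   → F = (-16, 23)

C = (-19, 10)
E = (1/3, -4)
F = (-16, 23)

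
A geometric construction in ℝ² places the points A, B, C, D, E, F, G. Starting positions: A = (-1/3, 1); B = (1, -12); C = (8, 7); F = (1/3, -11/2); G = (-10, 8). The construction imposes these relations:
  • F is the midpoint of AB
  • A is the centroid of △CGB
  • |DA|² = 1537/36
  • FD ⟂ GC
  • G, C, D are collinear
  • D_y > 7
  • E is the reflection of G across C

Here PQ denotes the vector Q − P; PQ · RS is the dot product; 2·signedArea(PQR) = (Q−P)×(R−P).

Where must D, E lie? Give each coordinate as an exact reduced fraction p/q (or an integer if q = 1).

D = (341/325, 4801/650)
E = (26, 6)

1. D_x = 341/325  [G, C, D are collinear ∩ FD ⟂ GC]
2. D_y = 4801/650  [G, C, D are collinear ∩ FD ⟂ GC]
   → D = (341/325, 4801/650)
3. E_x = 26  [E is the reflection of G across C]
4. E_y = 6  [E is the reflection of G across C]
   → E = (26, 6)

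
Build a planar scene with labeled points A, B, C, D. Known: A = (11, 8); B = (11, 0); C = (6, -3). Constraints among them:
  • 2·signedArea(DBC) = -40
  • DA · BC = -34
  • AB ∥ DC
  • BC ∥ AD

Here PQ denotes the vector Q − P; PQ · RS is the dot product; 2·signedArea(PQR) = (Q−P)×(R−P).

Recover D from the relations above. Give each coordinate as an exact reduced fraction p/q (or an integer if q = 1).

1. D_x = 6  [AB ∥ DC ∩ BC ∥ AD]
2. D_y = 5  [AB ∥ DC ∩ BC ∥ AD]
   → D = (6, 5)

D = (6, 5)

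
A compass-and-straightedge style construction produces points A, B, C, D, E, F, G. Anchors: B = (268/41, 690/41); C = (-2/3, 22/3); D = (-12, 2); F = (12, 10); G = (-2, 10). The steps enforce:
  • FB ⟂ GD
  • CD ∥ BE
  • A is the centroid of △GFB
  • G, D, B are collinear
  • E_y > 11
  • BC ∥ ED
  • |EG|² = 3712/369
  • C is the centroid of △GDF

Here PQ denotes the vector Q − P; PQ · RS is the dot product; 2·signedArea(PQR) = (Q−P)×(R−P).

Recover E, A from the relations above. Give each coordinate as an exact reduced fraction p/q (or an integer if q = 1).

A = (226/41, 1510/123)
E = (-590/123, 1414/123)

1. E_x = -590/123  [BC ∥ ED ∩ CD ∥ BE]
2. E_y = 1414/123  [BC ∥ ED ∩ CD ∥ BE]
   → E = (-590/123, 1414/123)
3. A_x = 226/41  [A is the centroid of △GFB]
4. A_y = 1510/123  [A is the centroid of △GFB]
   → A = (226/41, 1510/123)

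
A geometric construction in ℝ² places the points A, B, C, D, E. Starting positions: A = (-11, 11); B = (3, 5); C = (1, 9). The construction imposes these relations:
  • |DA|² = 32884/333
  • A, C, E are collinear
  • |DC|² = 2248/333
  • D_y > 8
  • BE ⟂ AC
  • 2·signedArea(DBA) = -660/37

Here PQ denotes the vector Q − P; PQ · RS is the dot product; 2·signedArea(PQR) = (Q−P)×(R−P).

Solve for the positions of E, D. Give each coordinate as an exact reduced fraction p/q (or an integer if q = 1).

1. E_x = 133/37  [A, C, E are collinear ∩ BE ⟂ AC]
2. E_y = 317/37  [A, C, E are collinear ∩ BE ⟂ AC]
   → E = (133/37, 317/37)
3. D_x = -163/111  [line -6·x + -14·y + 3916/37 = 0 ∩ |DC|² = 2248/333]
4. D_y = 303/37  [line -6·x + -14·y + 3916/37 = 0 ∩ |DC|² = 2248/333]
   → D = (-163/111, 303/37)

D = (-163/111, 303/37)
E = (133/37, 317/37)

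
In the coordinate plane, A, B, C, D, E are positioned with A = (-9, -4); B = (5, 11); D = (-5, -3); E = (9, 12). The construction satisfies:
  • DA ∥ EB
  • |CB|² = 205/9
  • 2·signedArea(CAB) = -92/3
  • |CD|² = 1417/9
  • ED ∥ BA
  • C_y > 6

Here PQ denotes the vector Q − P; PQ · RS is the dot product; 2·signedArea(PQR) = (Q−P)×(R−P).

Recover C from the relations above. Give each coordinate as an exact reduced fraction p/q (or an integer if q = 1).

1. C_x = 3  [line -15·x + 14·y + -145/3 = 0 ∩ |CD|² = 1417/9]
2. C_y = 20/3  [line -15·x + 14·y + -145/3 = 0 ∩ |CD|² = 1417/9]
   → C = (3, 20/3)

C = (3, 20/3)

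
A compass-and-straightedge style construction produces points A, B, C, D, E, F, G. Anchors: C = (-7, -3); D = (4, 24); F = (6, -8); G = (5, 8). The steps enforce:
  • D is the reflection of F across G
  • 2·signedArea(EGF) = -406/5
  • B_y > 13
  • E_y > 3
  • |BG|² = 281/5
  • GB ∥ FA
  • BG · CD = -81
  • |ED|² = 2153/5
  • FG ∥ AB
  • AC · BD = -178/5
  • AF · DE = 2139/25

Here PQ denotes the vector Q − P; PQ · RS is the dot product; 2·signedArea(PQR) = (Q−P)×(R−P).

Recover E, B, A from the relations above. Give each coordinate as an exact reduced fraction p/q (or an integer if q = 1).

A = (3/5, -14/5)
B = (-2/5, 66/5)
E = (1/5, 18/5)

1. B_x = -2/5  [line -11·x + -27·y + 352 = 0 ∩ |BG|² = 281/5]
2. B_y = 66/5  [line -11·x + -27·y + 352 = 0 ∩ |BG|² = 281/5]
   → B = (-2/5, 66/5)
3. A_x = 3/5  [FG ∥ AB ∩ GB ∥ FA]
4. A_y = -14/5  [FG ∥ AB ∩ GB ∥ FA]
   → A = (3/5, -14/5)
5. E_x = 1/5  [2·signedArea(EGF) = -406/5 ∩ AF · DE = 2139/25]
6. E_y = 18/5  [2·signedArea(EGF) = -406/5 ∩ AF · DE = 2139/25]
   → E = (1/5, 18/5)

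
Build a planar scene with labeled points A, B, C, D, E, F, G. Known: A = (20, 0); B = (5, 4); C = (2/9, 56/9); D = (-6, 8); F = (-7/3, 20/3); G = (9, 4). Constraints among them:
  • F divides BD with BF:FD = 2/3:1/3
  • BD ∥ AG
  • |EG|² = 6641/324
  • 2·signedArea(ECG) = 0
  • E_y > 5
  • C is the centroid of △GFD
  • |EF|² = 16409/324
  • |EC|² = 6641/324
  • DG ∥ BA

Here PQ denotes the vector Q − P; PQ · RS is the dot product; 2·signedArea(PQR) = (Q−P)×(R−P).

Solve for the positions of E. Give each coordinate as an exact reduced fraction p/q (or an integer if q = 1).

1. E_x = 83/18  [line 20/9·x + 79/9·y + -496/9 = 0 ∩ |EG|² = 6641/324]
2. E_y = 46/9  [line 20/9·x + 79/9·y + -496/9 = 0 ∩ |EG|² = 6641/324]
   → E = (83/18, 46/9)

E = (83/18, 46/9)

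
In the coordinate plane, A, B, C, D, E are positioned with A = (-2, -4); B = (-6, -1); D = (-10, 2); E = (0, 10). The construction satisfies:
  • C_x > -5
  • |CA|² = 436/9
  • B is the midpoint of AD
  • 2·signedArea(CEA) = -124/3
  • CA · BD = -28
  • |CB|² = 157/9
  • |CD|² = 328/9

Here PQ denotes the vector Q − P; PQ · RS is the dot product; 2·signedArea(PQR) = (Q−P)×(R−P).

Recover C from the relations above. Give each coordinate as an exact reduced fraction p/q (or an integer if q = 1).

C = (-4, 8/3)

1. C_x = -4  [CA · BD = -28 ∩ 2·signedArea(CEA) = -124/3]
2. C_y = 8/3  [CA · BD = -28 ∩ 2·signedArea(CEA) = -124/3]
   → C = (-4, 8/3)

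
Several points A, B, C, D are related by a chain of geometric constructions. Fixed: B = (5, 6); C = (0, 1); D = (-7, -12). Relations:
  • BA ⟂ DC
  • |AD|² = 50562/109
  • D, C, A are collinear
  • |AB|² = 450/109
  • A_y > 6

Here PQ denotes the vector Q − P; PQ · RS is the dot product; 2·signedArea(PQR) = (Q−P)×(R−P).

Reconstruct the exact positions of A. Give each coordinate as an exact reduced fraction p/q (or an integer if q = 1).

A = (350/109, 759/109)

1. A_x = 350/109  [D, C, A are collinear ∩ BA ⟂ DC]
2. A_y = 759/109  [D, C, A are collinear ∩ BA ⟂ DC]
   → A = (350/109, 759/109)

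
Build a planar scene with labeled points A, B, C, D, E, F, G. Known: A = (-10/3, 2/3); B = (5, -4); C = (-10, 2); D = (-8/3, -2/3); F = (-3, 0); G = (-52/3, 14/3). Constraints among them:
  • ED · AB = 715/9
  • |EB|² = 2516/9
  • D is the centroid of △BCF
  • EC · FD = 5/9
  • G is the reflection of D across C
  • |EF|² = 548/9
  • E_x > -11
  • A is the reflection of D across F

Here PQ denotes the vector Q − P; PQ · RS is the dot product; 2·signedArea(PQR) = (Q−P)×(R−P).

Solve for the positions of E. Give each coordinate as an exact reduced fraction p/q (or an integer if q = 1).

1. E_x = -31/3  [EC · FD = 5/9 ∩ ED · AB = 715/9]
2. E_y = 8/3  [EC · FD = 5/9 ∩ ED · AB = 715/9]
   → E = (-31/3, 8/3)

E = (-31/3, 8/3)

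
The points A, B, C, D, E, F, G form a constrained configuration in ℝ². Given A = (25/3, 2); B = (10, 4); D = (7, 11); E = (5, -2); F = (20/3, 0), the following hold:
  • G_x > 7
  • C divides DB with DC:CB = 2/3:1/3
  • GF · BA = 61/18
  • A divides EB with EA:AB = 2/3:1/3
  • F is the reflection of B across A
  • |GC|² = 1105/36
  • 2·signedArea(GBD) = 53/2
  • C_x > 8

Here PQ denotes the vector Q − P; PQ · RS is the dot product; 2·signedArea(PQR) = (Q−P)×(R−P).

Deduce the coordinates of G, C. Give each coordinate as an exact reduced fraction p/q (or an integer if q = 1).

C = (9, 19/3)
G = (15/2, 1)

1. G_x = 15/2  [2·signedArea(GBD) = 53/2 ∩ GF · BA = 61/18]
2. G_y = 1  [2·signedArea(GBD) = 53/2 ∩ GF · BA = 61/18]
   → G = (15/2, 1)
3. C_x = 9  [C divides DB with DC:CB = 2/3:1/3]
4. C_y = 19/3  [C divides DB with DC:CB = 2/3:1/3]
   → C = (9, 19/3)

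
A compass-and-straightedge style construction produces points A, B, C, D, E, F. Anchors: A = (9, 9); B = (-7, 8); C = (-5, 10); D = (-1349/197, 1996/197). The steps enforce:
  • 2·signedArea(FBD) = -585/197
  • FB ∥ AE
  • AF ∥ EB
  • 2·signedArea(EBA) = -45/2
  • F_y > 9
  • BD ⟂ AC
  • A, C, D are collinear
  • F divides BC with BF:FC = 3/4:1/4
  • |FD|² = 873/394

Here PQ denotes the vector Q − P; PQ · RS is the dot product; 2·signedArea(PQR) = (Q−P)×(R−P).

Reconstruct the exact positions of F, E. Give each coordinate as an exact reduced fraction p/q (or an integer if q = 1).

E = (15/2, 15/2)
F = (-11/2, 19/2)

1. F_x = -11/2  [F divides BC with BF:FC = 3/4:1/4]
2. F_y = 19/2  [F divides BC with BF:FC = 3/4:1/4]
   → F = (-11/2, 19/2)
3. E_x = 15/2  [AF ∥ EB ∩ FB ∥ AE]
4. E_y = 15/2  [AF ∥ EB ∩ FB ∥ AE]
   → E = (15/2, 15/2)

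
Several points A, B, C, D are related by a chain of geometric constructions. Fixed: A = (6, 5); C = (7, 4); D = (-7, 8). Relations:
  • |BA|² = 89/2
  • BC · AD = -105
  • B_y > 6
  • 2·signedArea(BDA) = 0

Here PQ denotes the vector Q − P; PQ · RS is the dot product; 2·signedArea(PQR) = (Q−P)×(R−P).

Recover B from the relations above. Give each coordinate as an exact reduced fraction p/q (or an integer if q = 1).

B = (-1/2, 13/2)

1. B_x = -1/2  [2·signedArea(BDA) = 0 ∩ BC · AD = -105]
2. B_y = 13/2  [2·signedArea(BDA) = 0 ∩ BC · AD = -105]
   → B = (-1/2, 13/2)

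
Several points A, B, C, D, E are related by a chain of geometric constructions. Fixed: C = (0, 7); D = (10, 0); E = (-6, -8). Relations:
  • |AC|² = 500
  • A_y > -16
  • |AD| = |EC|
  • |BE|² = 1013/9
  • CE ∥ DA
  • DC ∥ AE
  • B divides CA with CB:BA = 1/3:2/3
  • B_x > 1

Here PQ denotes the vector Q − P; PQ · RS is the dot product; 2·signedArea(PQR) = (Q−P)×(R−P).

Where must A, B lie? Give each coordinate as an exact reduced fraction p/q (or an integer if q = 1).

A = (4, -15)
B = (4/3, -1/3)

1. A_x = 4  [DC ∥ AE ∩ CE ∥ DA]
2. A_y = -15  [DC ∥ AE ∩ CE ∥ DA]
   → A = (4, -15)
3. B_x = 4/3  [B divides CA with CB:BA = 1/3:2/3]
4. B_y = -1/3  [B divides CA with CB:BA = 1/3:2/3]
   → B = (4/3, -1/3)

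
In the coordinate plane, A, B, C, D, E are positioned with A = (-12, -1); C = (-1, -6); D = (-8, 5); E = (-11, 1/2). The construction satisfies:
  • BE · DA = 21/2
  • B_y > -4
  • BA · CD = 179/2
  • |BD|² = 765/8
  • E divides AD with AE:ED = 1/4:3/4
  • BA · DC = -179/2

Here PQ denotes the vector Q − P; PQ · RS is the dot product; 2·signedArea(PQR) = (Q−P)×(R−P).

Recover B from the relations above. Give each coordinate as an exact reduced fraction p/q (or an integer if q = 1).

1. B_x = -11/4  [BE · DA = 21/2 ∩ BA · CD = 179/2]
2. B_y = -13/4  [BE · DA = 21/2 ∩ BA · CD = 179/2]
   → B = (-11/4, -13/4)

B = (-11/4, -13/4)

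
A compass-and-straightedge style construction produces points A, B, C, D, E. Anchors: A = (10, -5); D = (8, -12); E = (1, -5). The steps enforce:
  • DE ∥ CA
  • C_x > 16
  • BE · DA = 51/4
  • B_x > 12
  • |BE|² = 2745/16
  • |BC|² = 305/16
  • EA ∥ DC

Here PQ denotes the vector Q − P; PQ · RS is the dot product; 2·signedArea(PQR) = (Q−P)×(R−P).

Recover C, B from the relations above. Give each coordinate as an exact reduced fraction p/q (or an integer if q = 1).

B = (13, -41/4)
C = (17, -12)

1. C_x = 17  [DE ∥ CA ∩ EA ∥ DC]
2. C_y = -12  [DE ∥ CA ∩ EA ∥ DC]
   → C = (17, -12)
3. B_x = 13  [line -2·x + -7·y + -183/4 = 0 ∩ |BE|² = 2745/16]
4. B_y = -41/4  [line -2·x + -7·y + -183/4 = 0 ∩ |BE|² = 2745/16]
   → B = (13, -41/4)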